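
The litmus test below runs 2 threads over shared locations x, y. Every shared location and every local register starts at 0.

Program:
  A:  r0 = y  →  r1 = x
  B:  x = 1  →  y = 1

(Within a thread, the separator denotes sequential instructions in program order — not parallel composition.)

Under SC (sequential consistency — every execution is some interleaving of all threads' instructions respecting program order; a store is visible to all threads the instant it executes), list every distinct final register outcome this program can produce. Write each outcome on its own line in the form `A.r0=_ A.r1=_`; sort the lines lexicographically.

A.r0=0 A.r1=0
A.r0=0 A.r1=1
A.r0=1 A.r1=1

outcome vector order: (A.r0,A.r1)
|SC outcomes| = 3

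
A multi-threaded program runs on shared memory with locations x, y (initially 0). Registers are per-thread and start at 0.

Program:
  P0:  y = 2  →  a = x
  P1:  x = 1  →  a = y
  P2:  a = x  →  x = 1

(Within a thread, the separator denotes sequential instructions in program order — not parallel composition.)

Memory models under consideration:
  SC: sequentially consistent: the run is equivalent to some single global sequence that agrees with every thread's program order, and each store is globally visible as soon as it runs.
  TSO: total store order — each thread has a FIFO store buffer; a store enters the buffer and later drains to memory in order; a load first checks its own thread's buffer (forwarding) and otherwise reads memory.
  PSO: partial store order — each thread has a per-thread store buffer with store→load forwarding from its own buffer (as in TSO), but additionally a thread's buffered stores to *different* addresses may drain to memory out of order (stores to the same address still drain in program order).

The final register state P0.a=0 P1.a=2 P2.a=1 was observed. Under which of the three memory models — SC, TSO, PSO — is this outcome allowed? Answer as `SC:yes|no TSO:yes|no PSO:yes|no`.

outcome vector order: (P0.a,P1.a,P2.a)
under SC → 020; 021; 100; 101; 120; 121
under TSO → 000; 001; 020; 021; 100; 101; 120; 121
under PSO → 000; 001; 020; 021; 100; 101; 120; 121
target 021 ∈ {SC,TSO,PSO}

SC:yes TSO:yes PSO:yes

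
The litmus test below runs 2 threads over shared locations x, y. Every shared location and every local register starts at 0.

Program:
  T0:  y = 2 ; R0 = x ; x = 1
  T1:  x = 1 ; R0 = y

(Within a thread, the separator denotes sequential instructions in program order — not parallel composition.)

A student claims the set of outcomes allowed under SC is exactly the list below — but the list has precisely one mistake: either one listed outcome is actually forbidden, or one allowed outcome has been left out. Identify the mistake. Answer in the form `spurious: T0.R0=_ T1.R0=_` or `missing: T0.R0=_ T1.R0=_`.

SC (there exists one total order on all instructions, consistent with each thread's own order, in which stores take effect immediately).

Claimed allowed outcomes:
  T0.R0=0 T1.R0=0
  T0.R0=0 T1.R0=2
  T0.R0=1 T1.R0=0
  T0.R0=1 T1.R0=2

outcome vector order: (T0.R0,T1.R0)
[SC] allowed = {<0 2> <1 0> <1 2>}
claimed∖SC = {<0 0>}

spurious: T0.R0=0 T1.R0=0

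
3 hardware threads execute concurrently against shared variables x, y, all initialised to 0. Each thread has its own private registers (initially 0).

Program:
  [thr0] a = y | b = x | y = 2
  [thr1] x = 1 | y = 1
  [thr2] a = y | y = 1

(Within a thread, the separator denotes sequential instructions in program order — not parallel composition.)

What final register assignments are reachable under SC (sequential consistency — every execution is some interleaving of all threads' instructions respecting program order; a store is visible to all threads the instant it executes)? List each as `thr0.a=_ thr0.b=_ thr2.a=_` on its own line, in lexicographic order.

outcome vector order: (thr0.a,thr0.b,thr2.a)
|SC outcomes| = 10

thr0.a=0 thr0.b=0 thr2.a=0
thr0.a=0 thr0.b=0 thr2.a=1
thr0.a=0 thr0.b=0 thr2.a=2
thr0.a=0 thr0.b=1 thr2.a=0
thr0.a=0 thr0.b=1 thr2.a=1
thr0.a=0 thr0.b=1 thr2.a=2
thr0.a=1 thr0.b=0 thr2.a=0
thr0.a=1 thr0.b=1 thr2.a=0
thr0.a=1 thr0.b=1 thr2.a=1
thr0.a=1 thr0.b=1 thr2.a=2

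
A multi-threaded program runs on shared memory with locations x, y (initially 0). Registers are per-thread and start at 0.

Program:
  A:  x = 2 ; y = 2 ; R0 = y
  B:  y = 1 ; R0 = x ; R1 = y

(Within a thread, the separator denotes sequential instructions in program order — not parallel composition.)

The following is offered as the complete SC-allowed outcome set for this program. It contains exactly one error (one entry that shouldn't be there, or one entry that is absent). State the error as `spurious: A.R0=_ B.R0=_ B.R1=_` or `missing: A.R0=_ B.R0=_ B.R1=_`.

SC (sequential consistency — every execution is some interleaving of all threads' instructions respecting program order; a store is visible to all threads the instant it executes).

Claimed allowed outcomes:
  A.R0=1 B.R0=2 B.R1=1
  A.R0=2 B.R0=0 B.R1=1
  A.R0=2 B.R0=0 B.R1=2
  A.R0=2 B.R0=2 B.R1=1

outcome vector order: (A.R0,B.R0,B.R1)
SC: 5 outcomes — {<1 2 1>; <2 0 1>; <2 0 2>; <2 2 1>; <2 2 2>}
SC∖claimed = {<2 2 2>}

missing: A.R0=2 B.R0=2 B.R1=2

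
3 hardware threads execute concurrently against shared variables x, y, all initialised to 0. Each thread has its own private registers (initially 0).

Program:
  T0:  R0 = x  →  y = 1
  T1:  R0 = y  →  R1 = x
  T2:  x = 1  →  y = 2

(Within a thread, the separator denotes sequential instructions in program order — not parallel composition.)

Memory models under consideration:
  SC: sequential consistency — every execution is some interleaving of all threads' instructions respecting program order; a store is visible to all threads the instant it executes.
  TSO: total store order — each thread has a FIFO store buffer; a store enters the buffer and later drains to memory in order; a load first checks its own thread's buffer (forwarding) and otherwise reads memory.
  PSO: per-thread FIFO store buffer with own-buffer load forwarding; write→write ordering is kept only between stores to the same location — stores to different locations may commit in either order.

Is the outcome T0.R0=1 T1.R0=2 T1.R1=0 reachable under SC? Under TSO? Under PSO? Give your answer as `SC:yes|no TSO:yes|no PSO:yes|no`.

outcome vector order: (T0.R0,T1.R0,T1.R1)
SC: 9 outcomes — {(0,0,0) (0,0,1) (0,1,0) (0,1,1) (0,2,1) (1,0,0) (1,0,1) (1,1,1) (1,2,1)}
TSO: 9 outcomes — {(0,0,0) (0,0,1) (0,1,0) (0,1,1) (0,2,1) (1,0,0) (1,0,1) (1,1,1) (1,2,1)}
PSO: 11 outcomes — {(0,0,0) (0,0,1) (0,1,0) (0,1,1) (0,2,0) (0,2,1) (1,0,0) (1,0,1) (1,1,1) (1,2,0) (1,2,1)}
target (1,2,0) ∈ {PSO}

SC:no TSO:no PSO:yes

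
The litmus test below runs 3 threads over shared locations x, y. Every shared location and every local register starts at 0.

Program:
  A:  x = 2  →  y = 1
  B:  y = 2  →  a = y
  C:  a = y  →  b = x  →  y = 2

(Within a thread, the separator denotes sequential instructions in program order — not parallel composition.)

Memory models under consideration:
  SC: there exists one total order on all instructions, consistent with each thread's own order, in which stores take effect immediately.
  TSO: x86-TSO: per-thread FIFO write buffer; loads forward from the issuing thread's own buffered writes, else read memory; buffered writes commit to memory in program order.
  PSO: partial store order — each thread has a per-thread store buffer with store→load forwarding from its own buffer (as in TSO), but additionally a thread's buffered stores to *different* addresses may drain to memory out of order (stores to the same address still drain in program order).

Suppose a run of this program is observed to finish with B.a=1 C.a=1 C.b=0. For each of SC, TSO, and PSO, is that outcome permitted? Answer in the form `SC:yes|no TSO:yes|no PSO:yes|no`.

outcome vector order: (B.a,C.a,C.b)
under SC → 1/0/0; 1/0/2; 1/1/2; 1/2/0; 1/2/2; 2/0/0; 2/0/2; 2/1/2; 2/2/0; 2/2/2
under TSO → 1/0/0; 1/0/2; 1/1/2; 1/2/0; 1/2/2; 2/0/0; 2/0/2; 2/1/2; 2/2/0; 2/2/2
under PSO → 1/0/0; 1/0/2; 1/1/0; 1/1/2; 1/2/0; 1/2/2; 2/0/0; 2/0/2; 2/1/0; 2/1/2; 2/2/0; 2/2/2
target 1/1/0 ∈ {PSO}

SC:no TSO:no PSO:yes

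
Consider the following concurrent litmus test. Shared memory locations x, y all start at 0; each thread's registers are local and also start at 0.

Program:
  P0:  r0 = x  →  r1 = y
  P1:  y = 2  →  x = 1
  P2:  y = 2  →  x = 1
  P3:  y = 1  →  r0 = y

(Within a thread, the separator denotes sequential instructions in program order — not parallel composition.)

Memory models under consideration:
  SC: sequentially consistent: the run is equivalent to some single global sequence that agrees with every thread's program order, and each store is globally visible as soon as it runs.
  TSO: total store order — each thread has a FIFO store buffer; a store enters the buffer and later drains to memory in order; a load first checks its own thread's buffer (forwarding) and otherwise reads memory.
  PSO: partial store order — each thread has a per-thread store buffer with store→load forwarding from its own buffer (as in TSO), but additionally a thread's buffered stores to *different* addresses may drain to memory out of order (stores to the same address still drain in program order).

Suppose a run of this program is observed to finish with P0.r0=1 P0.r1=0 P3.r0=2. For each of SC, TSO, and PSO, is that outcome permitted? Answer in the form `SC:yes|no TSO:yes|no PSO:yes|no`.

outcome vector order: (P0.r0,P0.r1,P3.r0)
under SC → (0,0,1) (0,0,2) (0,1,1) (0,1,2) (0,2,1) (0,2,2) (1,1,1) (1,1,2) (1,2,1) (1,2,2)
under TSO → (0,0,1) (0,0,2) (0,1,1) (0,1,2) (0,2,1) (0,2,2) (1,1,1) (1,1,2) (1,2,1) (1,2,2)
under PSO → (0,0,1) (0,0,2) (0,1,1) (0,1,2) (0,2,1) (0,2,2) (1,0,1) (1,0,2) (1,1,1) (1,1,2) (1,2,1) (1,2,2)
target (1,0,2) ∈ {PSO}

SC:no TSO:no PSO:yes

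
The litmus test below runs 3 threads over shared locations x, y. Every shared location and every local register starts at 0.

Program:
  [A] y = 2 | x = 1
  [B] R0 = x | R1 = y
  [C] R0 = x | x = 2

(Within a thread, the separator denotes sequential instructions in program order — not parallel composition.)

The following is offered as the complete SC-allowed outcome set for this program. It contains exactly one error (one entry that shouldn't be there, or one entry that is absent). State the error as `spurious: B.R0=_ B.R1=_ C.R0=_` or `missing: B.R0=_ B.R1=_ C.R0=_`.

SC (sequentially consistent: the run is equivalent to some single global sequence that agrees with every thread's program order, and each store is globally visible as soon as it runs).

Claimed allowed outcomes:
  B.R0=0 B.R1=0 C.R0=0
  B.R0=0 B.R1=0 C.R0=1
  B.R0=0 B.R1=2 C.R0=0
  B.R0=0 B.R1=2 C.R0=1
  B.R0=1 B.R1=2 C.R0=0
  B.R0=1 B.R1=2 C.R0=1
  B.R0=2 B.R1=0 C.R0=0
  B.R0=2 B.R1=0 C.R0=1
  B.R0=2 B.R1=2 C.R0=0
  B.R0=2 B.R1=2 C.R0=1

spurious: B.R0=2 B.R1=0 C.R0=1

outcome vector order: (B.R0,B.R1,C.R0)
[SC] allowed = {(0,0,0) (0,0,1) (0,2,0) (0,2,1) (1,2,0) (1,2,1) (2,0,0) (2,2,0) (2,2,1)}
claimed∖SC = {(2,0,1)}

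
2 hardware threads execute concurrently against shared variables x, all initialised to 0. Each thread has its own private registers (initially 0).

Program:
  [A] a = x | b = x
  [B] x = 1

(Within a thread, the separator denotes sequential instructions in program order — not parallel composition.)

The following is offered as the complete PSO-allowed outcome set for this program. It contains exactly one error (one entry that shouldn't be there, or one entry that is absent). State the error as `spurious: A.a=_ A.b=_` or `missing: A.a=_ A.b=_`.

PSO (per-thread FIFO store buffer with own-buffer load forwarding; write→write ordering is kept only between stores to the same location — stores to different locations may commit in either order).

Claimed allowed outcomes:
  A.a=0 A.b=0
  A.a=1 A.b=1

missing: A.a=0 A.b=1

outcome vector order: (A.a,A.b)
under PSO → 0/0, 0/1, 1/1
PSO∖claimed = {0/1}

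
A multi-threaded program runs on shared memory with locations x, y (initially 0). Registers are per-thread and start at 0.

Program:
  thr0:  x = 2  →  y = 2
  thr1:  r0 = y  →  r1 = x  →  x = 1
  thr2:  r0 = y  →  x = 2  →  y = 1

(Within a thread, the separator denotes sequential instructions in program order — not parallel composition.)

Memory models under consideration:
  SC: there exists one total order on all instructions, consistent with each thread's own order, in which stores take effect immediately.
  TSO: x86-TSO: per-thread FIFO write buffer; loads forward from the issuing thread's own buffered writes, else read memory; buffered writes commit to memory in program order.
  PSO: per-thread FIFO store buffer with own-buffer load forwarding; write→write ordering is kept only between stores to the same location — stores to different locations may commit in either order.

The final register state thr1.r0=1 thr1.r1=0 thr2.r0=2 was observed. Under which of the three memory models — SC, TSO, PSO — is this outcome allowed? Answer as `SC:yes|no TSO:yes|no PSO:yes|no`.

SC:no TSO:no PSO:yes

outcome vector order: (thr1.r0,thr1.r1,thr2.r0)
[SC] allowed = {0/0/0, 0/0/2, 0/2/0, 0/2/2, 1/2/0, 1/2/2, 2/2/0, 2/2/2}
[TSO] allowed = {0/0/0, 0/0/2, 0/2/0, 0/2/2, 1/2/0, 1/2/2, 2/2/0, 2/2/2}
[PSO] allowed = {0/0/0, 0/0/2, 0/2/0, 0/2/2, 1/0/0, 1/0/2, 1/2/0, 1/2/2, 2/0/0, 2/0/2, 2/2/0, 2/2/2}
target 1/0/2 ∈ {PSO}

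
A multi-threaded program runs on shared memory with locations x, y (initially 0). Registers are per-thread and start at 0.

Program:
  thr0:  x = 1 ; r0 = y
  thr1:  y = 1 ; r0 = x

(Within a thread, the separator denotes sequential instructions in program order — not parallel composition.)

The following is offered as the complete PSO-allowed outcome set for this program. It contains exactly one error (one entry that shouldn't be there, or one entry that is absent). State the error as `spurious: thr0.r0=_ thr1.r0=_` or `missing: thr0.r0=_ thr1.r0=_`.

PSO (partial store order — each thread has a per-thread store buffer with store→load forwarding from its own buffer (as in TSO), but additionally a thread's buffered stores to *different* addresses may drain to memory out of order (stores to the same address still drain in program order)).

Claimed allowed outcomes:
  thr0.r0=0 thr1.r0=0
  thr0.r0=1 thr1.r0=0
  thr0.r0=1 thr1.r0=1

missing: thr0.r0=0 thr1.r0=1

outcome vector order: (thr0.r0,thr1.r0)
[PSO] allowed = {00, 01, 10, 11}
PSO∖claimed = {01}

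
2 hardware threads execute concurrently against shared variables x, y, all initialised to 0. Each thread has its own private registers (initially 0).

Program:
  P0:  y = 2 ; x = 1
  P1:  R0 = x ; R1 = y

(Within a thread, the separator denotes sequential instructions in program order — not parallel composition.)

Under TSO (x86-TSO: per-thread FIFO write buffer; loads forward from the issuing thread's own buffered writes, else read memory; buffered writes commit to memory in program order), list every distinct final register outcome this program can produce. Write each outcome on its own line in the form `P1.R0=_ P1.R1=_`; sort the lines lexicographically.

outcome vector order: (P1.R0,P1.R1)
|TSO outcomes| = 3

P1.R0=0 P1.R1=0
P1.R0=0 P1.R1=2
P1.R0=1 P1.R1=2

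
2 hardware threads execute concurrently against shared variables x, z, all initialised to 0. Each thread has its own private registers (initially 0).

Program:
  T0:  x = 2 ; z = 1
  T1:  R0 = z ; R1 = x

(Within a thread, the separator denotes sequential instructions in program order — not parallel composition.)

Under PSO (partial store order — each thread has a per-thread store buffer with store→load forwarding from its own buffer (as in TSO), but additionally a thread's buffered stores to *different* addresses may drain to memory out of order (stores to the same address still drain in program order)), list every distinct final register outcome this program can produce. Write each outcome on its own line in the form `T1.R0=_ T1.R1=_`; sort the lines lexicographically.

outcome vector order: (T1.R0,T1.R1)
|PSO outcomes| = 4

T1.R0=0 T1.R1=0
T1.R0=0 T1.R1=2
T1.R0=1 T1.R1=0
T1.R0=1 T1.R1=2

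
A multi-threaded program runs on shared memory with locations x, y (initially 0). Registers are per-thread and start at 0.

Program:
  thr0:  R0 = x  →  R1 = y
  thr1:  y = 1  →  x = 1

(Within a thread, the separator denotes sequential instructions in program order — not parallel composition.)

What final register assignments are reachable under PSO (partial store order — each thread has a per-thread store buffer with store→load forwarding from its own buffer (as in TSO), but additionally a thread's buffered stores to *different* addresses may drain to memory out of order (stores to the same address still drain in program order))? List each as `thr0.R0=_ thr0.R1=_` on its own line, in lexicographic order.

outcome vector order: (thr0.R0,thr0.R1)
|PSO outcomes| = 4

thr0.R0=0 thr0.R1=0
thr0.R0=0 thr0.R1=1
thr0.R0=1 thr0.R1=0
thr0.R0=1 thr0.R1=1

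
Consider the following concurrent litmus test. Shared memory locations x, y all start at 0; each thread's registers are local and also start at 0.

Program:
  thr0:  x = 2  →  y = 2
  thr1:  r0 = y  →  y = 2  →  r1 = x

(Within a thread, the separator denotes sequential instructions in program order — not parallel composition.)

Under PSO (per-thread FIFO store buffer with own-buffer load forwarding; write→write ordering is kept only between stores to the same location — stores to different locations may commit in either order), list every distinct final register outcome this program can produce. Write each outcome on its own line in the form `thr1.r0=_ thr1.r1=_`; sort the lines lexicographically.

thr1.r0=0 thr1.r1=0
thr1.r0=0 thr1.r1=2
thr1.r0=2 thr1.r1=0
thr1.r0=2 thr1.r1=2

outcome vector order: (thr1.r0,thr1.r1)
|PSO outcomes| = 4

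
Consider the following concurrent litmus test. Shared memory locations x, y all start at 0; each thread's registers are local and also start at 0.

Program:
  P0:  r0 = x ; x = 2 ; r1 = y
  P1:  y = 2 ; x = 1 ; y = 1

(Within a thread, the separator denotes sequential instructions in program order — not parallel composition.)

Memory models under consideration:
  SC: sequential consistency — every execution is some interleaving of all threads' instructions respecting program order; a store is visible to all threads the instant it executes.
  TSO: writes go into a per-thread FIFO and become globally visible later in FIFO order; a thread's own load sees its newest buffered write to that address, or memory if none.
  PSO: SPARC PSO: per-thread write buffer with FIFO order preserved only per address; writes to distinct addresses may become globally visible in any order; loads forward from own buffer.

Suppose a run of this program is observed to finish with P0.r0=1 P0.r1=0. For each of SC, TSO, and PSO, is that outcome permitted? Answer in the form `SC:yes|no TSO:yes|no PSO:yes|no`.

outcome vector order: (P0.r0,P0.r1)
under SC → 00, 01, 02, 11, 12
under TSO → 00, 01, 02, 11, 12
under PSO → 00, 01, 02, 10, 11, 12
target 10 ∈ {PSO}

SC:no TSO:no PSO:yes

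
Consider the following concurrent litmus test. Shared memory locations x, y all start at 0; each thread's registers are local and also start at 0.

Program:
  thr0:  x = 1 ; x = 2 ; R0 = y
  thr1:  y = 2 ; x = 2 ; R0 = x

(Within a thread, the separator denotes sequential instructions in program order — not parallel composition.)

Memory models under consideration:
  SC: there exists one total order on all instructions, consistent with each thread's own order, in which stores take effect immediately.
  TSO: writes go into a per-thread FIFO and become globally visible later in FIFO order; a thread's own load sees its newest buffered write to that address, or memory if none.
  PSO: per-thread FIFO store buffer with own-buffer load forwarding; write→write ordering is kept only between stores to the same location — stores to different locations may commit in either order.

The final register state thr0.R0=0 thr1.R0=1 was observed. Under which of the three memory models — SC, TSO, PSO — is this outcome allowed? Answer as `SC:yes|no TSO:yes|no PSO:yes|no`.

SC:no TSO:yes PSO:yes

outcome vector order: (thr0.R0,thr1.R0)
under SC → 02, 21, 22
under TSO → 01, 02, 21, 22
under PSO → 01, 02, 21, 22
target 01 ∈ {TSO,PSO}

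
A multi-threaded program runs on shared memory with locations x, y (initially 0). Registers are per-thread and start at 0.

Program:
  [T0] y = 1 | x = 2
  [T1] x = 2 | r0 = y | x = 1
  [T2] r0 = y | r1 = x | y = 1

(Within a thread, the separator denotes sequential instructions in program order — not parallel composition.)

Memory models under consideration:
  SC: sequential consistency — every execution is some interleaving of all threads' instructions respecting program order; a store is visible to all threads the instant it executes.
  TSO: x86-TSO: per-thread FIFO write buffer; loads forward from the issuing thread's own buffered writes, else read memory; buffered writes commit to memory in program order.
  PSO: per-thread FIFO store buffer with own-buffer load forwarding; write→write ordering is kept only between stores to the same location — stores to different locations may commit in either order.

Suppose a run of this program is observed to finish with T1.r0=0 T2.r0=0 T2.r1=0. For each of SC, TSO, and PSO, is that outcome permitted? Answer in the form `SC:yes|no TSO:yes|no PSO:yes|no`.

SC:yes TSO:yes PSO:yes

outcome vector order: (T1.r0,T2.r0,T2.r1)
under SC → (0,0,0), (0,0,1), (0,0,2), (0,1,1), (0,1,2), (1,0,0), (1,0,1), (1,0,2), (1,1,0), (1,1,1), (1,1,2)
under TSO → (0,0,0), (0,0,1), (0,0,2), (0,1,0), (0,1,1), (0,1,2), (1,0,0), (1,0,1), (1,0,2), (1,1,0), (1,1,1), (1,1,2)
under PSO → (0,0,0), (0,0,1), (0,0,2), (0,1,0), (0,1,1), (0,1,2), (1,0,0), (1,0,1), (1,0,2), (1,1,0), (1,1,1), (1,1,2)
target (0,0,0) ∈ {SC,TSO,PSO}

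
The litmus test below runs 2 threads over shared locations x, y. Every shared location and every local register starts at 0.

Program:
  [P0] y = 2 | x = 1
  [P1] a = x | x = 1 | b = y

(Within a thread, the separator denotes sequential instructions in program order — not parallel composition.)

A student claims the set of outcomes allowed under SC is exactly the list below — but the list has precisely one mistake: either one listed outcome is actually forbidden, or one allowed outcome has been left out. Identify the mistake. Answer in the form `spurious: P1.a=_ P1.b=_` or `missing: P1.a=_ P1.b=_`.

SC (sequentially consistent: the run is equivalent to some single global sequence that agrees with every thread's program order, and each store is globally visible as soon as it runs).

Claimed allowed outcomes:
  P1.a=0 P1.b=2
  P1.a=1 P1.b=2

outcome vector order: (P1.a,P1.b)
SC (3): <0 0> <0 2> <1 2>
SC∖claimed = {<0 0>}

missing: P1.a=0 P1.b=0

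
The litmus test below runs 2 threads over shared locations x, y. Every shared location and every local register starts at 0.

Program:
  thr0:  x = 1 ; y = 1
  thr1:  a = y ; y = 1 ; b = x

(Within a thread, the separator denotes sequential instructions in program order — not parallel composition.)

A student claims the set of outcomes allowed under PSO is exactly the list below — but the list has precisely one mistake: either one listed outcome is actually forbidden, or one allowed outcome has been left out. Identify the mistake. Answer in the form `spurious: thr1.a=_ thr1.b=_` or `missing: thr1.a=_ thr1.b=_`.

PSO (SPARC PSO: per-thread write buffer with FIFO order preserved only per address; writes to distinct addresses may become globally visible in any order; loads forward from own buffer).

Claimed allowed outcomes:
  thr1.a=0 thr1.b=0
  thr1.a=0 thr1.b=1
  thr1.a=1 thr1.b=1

outcome vector order: (thr1.a,thr1.b)
under PSO → <0 0>, <0 1>, <1 0>, <1 1>
PSO∖claimed = {<1 0>}

missing: thr1.a=1 thr1.b=0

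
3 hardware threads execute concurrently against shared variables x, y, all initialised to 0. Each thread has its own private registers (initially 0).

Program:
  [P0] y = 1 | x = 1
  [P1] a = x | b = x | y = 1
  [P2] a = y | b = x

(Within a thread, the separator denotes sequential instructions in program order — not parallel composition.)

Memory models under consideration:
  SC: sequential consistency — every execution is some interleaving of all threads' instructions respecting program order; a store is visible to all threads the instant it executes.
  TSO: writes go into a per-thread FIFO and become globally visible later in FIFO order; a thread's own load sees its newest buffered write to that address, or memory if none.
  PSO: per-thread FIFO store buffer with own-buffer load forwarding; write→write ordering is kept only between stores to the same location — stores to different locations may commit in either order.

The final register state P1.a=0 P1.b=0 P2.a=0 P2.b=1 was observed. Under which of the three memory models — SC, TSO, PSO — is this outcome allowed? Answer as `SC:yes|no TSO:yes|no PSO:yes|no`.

outcome vector order: (P1.a,P1.b,P2.a,P2.b)
SC (12): <0 0 0 0> <0 0 0 1> <0 0 1 0> <0 0 1 1> <0 1 0 0> <0 1 0 1> <0 1 1 0> <0 1 1 1> <1 1 0 0> <1 1 0 1> <1 1 1 0> <1 1 1 1>
TSO (12): <0 0 0 0> <0 0 0 1> <0 0 1 0> <0 0 1 1> <0 1 0 0> <0 1 0 1> <0 1 1 0> <0 1 1 1> <1 1 0 0> <1 1 0 1> <1 1 1 0> <1 1 1 1>
PSO (12): <0 0 0 0> <0 0 0 1> <0 0 1 0> <0 0 1 1> <0 1 0 0> <0 1 0 1> <0 1 1 0> <0 1 1 1> <1 1 0 0> <1 1 0 1> <1 1 1 0> <1 1 1 1>
target <0 0 0 1> ∈ {SC,TSO,PSO}

SC:yes TSO:yes PSO:yes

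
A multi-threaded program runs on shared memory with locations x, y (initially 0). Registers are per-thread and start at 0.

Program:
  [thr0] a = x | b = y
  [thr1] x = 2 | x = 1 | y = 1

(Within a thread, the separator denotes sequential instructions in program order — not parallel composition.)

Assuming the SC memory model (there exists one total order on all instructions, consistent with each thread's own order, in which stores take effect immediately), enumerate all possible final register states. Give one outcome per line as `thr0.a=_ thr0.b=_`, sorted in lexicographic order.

thr0.a=0 thr0.b=0
thr0.a=0 thr0.b=1
thr0.a=1 thr0.b=0
thr0.a=1 thr0.b=1
thr0.a=2 thr0.b=0
thr0.a=2 thr0.b=1

outcome vector order: (thr0.a,thr0.b)
|SC outcomes| = 6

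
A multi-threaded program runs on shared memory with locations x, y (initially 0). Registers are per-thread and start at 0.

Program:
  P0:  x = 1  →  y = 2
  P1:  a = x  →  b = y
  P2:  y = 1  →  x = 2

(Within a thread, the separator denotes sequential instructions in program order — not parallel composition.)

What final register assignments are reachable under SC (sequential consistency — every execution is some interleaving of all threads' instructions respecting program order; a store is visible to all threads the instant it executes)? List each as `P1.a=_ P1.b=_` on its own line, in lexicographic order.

P1.a=0 P1.b=0
P1.a=0 P1.b=1
P1.a=0 P1.b=2
P1.a=1 P1.b=0
P1.a=1 P1.b=1
P1.a=1 P1.b=2
P1.a=2 P1.b=1
P1.a=2 P1.b=2

outcome vector order: (P1.a,P1.b)
|SC outcomes| = 8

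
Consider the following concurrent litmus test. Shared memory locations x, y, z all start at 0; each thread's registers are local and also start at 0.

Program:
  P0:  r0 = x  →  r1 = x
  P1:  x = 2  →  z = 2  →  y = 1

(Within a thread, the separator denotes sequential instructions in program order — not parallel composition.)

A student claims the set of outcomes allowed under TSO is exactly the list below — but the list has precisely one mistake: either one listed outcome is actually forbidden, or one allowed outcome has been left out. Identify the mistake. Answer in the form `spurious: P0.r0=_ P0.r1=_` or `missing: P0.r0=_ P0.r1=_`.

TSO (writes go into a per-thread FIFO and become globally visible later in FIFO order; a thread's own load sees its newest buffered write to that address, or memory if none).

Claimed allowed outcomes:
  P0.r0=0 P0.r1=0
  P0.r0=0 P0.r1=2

outcome vector order: (P0.r0,P0.r1)
[TSO] allowed = {<0 0> <0 2> <2 2>}
TSO∖claimed = {<2 2>}

missing: P0.r0=2 P0.r1=2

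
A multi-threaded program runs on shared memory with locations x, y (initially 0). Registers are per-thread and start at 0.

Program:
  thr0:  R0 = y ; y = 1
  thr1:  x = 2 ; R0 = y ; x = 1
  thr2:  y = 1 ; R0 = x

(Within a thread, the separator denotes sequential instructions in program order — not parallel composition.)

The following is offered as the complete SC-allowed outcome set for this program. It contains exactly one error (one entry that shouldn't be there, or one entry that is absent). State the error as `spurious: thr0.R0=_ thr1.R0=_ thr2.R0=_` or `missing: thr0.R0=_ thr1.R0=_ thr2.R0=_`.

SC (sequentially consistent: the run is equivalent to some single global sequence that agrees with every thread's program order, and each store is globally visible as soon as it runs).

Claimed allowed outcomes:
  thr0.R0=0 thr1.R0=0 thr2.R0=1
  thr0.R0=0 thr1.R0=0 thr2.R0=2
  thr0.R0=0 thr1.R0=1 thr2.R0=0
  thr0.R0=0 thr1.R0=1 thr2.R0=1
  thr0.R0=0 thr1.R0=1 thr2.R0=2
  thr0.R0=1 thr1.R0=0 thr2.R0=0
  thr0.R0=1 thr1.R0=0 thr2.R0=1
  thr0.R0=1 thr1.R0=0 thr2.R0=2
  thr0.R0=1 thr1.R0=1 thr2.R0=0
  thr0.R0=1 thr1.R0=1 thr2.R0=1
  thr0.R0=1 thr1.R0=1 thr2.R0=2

outcome vector order: (thr0.R0,thr1.R0,thr2.R0)
[SC] allowed = {(0,0,1); (0,0,2); (0,1,0); (0,1,1); (0,1,2); (1,0,1); (1,0,2); (1,1,0); (1,1,1); (1,1,2)}
claimed∖SC = {(1,0,0)}

spurious: thr0.R0=1 thr1.R0=0 thr2.R0=0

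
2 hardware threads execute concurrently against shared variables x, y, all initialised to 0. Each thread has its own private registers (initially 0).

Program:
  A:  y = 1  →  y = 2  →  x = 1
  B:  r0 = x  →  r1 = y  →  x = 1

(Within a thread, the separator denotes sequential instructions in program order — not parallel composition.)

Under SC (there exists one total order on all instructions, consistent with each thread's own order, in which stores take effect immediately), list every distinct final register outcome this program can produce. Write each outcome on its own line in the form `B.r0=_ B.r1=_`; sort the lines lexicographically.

B.r0=0 B.r1=0
B.r0=0 B.r1=1
B.r0=0 B.r1=2
B.r0=1 B.r1=2

outcome vector order: (B.r0,B.r1)
|SC outcomes| = 4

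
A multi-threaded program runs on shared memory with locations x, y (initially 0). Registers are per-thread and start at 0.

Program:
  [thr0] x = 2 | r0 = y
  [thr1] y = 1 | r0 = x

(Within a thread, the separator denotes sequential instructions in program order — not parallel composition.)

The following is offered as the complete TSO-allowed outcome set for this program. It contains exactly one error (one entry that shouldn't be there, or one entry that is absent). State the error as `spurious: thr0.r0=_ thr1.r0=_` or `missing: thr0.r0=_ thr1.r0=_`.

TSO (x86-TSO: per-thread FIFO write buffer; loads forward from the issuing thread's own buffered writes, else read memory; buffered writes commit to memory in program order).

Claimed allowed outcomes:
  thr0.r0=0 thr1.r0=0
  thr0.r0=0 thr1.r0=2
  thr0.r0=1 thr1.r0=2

outcome vector order: (thr0.r0,thr1.r0)
under TSO → <0 0> <0 2> <1 0> <1 2>
TSO∖claimed = {<1 0>}

missing: thr0.r0=1 thr1.r0=0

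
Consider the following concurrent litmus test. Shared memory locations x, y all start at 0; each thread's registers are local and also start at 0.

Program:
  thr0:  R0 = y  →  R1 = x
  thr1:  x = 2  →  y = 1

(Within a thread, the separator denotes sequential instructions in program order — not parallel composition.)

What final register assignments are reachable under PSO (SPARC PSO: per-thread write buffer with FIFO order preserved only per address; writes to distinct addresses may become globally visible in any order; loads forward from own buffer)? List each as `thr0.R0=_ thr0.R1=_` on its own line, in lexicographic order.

outcome vector order: (thr0.R0,thr0.R1)
|PSO outcomes| = 4

thr0.R0=0 thr0.R1=0
thr0.R0=0 thr0.R1=2
thr0.R0=1 thr0.R1=0
thr0.R0=1 thr0.R1=2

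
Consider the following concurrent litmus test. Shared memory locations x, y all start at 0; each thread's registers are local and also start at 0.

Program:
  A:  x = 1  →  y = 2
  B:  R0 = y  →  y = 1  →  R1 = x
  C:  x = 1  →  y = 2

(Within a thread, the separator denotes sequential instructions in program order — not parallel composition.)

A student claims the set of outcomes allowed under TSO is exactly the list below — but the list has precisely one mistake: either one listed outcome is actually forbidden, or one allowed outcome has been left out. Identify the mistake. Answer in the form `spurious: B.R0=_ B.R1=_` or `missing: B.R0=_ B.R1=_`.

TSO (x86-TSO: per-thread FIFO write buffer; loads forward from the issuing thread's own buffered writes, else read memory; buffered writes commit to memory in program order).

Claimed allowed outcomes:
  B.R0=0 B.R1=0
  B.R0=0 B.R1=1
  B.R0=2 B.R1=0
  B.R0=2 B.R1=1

spurious: B.R0=2 B.R1=0

outcome vector order: (B.R0,B.R1)
under TSO → 00, 01, 21
claimed∖TSO = {20}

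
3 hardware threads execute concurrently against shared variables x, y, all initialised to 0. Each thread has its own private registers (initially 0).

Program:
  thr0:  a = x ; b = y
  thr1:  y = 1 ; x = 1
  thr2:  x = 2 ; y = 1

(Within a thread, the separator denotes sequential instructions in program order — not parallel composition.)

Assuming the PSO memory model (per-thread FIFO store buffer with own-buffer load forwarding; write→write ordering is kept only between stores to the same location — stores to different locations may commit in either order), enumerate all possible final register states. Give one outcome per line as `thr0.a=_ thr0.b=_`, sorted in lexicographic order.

thr0.a=0 thr0.b=0
thr0.a=0 thr0.b=1
thr0.a=1 thr0.b=0
thr0.a=1 thr0.b=1
thr0.a=2 thr0.b=0
thr0.a=2 thr0.b=1

outcome vector order: (thr0.a,thr0.b)
|PSO outcomes| = 6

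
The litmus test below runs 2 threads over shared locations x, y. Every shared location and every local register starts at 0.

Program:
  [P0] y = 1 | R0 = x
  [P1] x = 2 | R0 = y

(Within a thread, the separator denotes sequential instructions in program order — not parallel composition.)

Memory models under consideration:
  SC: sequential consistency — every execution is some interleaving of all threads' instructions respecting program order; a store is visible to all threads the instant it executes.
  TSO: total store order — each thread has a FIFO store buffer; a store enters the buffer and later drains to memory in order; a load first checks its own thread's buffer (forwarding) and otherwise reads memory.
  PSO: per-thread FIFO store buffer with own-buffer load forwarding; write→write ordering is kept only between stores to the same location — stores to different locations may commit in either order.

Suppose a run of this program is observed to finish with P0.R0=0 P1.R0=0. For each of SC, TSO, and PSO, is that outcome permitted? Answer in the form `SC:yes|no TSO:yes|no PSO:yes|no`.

outcome vector order: (P0.R0,P1.R0)
SC: 3 outcomes — {0/1 2/0 2/1}
TSO: 4 outcomes — {0/0 0/1 2/0 2/1}
PSO: 4 outcomes — {0/0 0/1 2/0 2/1}
target 0/0 ∈ {TSO,PSO}

SC:no TSO:yes PSO:yes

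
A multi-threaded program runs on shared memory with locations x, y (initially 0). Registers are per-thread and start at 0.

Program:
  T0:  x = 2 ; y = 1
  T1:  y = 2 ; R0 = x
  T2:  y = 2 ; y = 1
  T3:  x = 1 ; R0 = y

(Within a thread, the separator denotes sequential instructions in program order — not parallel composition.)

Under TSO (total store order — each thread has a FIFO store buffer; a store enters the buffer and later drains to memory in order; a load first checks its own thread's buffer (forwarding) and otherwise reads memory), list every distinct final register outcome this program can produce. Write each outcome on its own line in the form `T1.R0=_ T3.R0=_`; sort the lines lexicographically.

T1.R0=0 T3.R0=0
T1.R0=0 T3.R0=1
T1.R0=0 T3.R0=2
T1.R0=1 T3.R0=0
T1.R0=1 T3.R0=1
T1.R0=1 T3.R0=2
T1.R0=2 T3.R0=0
T1.R0=2 T3.R0=1
T1.R0=2 T3.R0=2

outcome vector order: (T1.R0,T3.R0)
|TSO outcomes| = 9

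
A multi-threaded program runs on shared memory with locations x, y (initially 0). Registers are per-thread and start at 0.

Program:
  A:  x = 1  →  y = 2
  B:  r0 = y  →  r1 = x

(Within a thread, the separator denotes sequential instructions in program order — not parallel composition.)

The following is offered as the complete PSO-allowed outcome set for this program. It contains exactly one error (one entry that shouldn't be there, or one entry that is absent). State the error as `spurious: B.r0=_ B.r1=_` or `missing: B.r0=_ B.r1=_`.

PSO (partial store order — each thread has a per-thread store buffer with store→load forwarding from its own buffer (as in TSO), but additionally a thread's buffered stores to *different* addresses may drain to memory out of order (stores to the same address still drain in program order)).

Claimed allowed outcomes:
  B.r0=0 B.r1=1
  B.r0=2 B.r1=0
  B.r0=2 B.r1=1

outcome vector order: (B.r0,B.r1)
[PSO] allowed = {00, 01, 20, 21}
PSO∖claimed = {00}

missing: B.r0=0 B.r1=0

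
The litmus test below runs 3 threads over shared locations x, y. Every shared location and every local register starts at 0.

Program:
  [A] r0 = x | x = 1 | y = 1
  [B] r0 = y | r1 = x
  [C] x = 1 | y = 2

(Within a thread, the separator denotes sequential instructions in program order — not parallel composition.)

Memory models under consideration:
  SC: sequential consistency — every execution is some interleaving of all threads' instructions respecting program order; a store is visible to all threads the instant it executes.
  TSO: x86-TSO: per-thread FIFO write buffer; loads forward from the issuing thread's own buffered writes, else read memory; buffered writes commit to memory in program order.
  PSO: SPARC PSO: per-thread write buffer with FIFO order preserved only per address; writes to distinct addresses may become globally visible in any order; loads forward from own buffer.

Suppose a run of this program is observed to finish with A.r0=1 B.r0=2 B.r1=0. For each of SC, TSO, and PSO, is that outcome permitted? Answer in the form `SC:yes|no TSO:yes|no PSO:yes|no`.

SC:no TSO:no PSO:yes

outcome vector order: (A.r0,B.r0,B.r1)
[SC] allowed = {000, 001, 011, 021, 100, 101, 111, 121}
[TSO] allowed = {000, 001, 011, 021, 100, 101, 111, 121}
[PSO] allowed = {000, 001, 010, 011, 020, 021, 100, 101, 111, 120, 121}
target 120 ∈ {PSO}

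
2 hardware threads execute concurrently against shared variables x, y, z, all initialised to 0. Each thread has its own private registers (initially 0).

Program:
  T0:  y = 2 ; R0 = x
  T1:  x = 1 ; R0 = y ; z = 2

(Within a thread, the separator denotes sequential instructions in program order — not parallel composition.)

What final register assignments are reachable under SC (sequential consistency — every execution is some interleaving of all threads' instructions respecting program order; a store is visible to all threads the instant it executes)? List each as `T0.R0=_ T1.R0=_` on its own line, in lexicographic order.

outcome vector order: (T0.R0,T1.R0)
|SC outcomes| = 3

T0.R0=0 T1.R0=2
T0.R0=1 T1.R0=0
T0.R0=1 T1.R0=2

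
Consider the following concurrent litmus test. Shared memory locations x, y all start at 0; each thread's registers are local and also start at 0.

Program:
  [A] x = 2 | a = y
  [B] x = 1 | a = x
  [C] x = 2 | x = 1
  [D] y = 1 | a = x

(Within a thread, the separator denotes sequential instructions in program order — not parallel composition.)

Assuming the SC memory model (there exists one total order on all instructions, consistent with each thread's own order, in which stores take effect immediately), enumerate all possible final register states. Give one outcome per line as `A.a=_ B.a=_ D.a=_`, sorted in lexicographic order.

outcome vector order: (A.a,B.a,D.a)
|SC outcomes| = 10

A.a=0 B.a=1 D.a=1
A.a=0 B.a=1 D.a=2
A.a=0 B.a=2 D.a=1
A.a=0 B.a=2 D.a=2
A.a=1 B.a=1 D.a=0
A.a=1 B.a=1 D.a=1
A.a=1 B.a=1 D.a=2
A.a=1 B.a=2 D.a=0
A.a=1 B.a=2 D.a=1
A.a=1 B.a=2 D.a=2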